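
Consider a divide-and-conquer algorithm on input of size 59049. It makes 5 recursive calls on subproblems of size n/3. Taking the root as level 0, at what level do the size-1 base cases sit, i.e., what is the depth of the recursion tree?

For divide and conquer with division factor 3:

Problem sizes at each level:
Level 0: 59049
Level 1: 19683
Level 2: 6561
Level 3: 2187
Level 4: 729
Level 5: 243
Level 6: 81
Level 7: 27
Level 8: 9
Level 9: 3
Level 10: 1

The root is level 0 and the size-1 base case is level 10 (the tree spans levels 0 through 10, i.e. 11 levels counting the root), so the depth is the number of divisions: log_3(59049) = 10

The recursion tree depth is log_3(59049) = 10. At each level, the problem size is divided by 3, so it takes 10 divisions to reduce to a base case of size 1. The algorithm makes 5 recursive calls at each level.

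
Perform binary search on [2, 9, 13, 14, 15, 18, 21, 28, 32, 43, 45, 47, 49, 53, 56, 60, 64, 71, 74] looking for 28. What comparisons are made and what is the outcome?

Binary search for 28 in [2, 9, 13, 14, 15, 18, 21, 28, 32, 43, 45, 47, 49, 53, 56, 60, 64, 71, 74]:

lo=0, hi=18, mid=9, arr[mid]=43 -> 43 > 28, search left half
lo=0, hi=8, mid=4, arr[mid]=15 -> 15 < 28, search right half
lo=5, hi=8, mid=6, arr[mid]=21 -> 21 < 28, search right half
lo=7, hi=8, mid=7, arr[mid]=28 -> Found target at index 7!

Binary search finds 28 at index 7 after 4 comparisons. The search repeatedly halves the search space by comparing with the middle element.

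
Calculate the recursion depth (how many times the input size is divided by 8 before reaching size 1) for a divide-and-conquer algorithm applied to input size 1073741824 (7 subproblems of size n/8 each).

For divide and conquer with division factor 8:

Problem sizes at each level:
Level 0: 1073741824
Level 1: 134217728
Level 2: 16777216
Level 3: 2097152
Level 4: 262144
Level 5: 32768
Level 6: 4096
Level 7: 512
Level 8: 64
Level 9: 8
Level 10: 1

The root is level 0 and the size-1 base case is level 10 (the tree spans levels 0 through 10, i.e. 11 levels counting the root), so the depth is the number of divisions: log_8(1073741824) = 10

The recursion tree depth is log_8(1073741824) = 10. At each level, the problem size is divided by 8, so it takes 10 divisions to reduce to a base case of size 1. The algorithm makes 7 recursive calls at each level.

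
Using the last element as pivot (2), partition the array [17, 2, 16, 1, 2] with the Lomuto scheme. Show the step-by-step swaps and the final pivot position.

Lomuto partition with pivot = 2:

Initial array: [17, 2, 16, 1, 2]

arr[0]=17 > 2: no swap
arr[1]=2 <= 2: swap with position 0, array becomes [2, 17, 16, 1, 2]
arr[2]=16 > 2: no swap
arr[3]=1 <= 2: swap with position 1, array becomes [2, 1, 16, 17, 2]

Place pivot at position 2: [2, 1, 2, 17, 16]
Pivot position: 2

After partitioning with pivot 2, the array becomes [2, 1, 2, 17, 16]. The pivot is placed at index 2. All elements to the left of the pivot are <= 2, and all elements to the right are > 2.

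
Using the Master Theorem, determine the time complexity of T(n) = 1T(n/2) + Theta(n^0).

Master Theorem for T(n) = 1T(n/2) + O(n^0):

a = 1, b = 2, c = 0
log_b(a) = log_2(1) = 0.0000

Case 2: c = 0 = log_2(1) = 0.0000
T(n) = O(n^0 log n) = O(log n)

For T(n) = 1T(n/2) + O(n^0): log_2(1) = 0.0000. This is Case 2 of the Master Theorem (c = log_b(a), equal work at all levels), giving O(log n).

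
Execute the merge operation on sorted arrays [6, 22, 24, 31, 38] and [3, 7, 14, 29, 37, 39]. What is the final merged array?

Merging process:

Compare 6 vs 3: take 3 from right. Merged: [3]
Compare 6 vs 7: take 6 from left. Merged: [3, 6]
Compare 22 vs 7: take 7 from right. Merged: [3, 6, 7]
Compare 22 vs 14: take 14 from right. Merged: [3, 6, 7, 14]
Compare 22 vs 29: take 22 from left. Merged: [3, 6, 7, 14, 22]
Compare 24 vs 29: take 24 from left. Merged: [3, 6, 7, 14, 22, 24]
Compare 31 vs 29: take 29 from right. Merged: [3, 6, 7, 14, 22, 24, 29]
Compare 31 vs 37: take 31 from left. Merged: [3, 6, 7, 14, 22, 24, 29, 31]
Compare 38 vs 37: take 37 from right. Merged: [3, 6, 7, 14, 22, 24, 29, 31, 37]
Compare 38 vs 39: take 38 from left. Merged: [3, 6, 7, 14, 22, 24, 29, 31, 37, 38]
Append remaining from right: [39]. Merged: [3, 6, 7, 14, 22, 24, 29, 31, 37, 38, 39]

Final merged array: [3, 6, 7, 14, 22, 24, 29, 31, 37, 38, 39]
Total comparisons: 10

The merged array is [3, 6, 7, 14, 22, 24, 29, 31, 37, 38, 39], requiring 10 comparisons. The merge step runs in O(n) time where n is the total number of elements.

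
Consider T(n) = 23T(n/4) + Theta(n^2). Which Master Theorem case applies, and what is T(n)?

Master Theorem for T(n) = 23T(n/4) + O(n^2):

a = 23, b = 4, c = 2
log_b(a) = log_4(23) = 2.2618

Case 1: c = 2 < log_4(23) = 2.2618
T(n) = O(n^(log_4 23))

For T(n) = 23T(n/4) + O(n^2): log_4(23) = 2.2618. This is Case 1 of the Master Theorem (c < log_b(a), work dominated by leaves), giving O(n^(log_4 23)).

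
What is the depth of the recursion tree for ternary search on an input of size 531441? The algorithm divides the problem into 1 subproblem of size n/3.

For divide and conquer with division factor 3:

Problem sizes at each level:
Level 0: 531441
Level 1: 177147
Level 2: 59049
Level 3: 19683
Level 4: 6561
Level 5: 2187
Level 6: 729
Level 7: 243
Level 8: 81
Level 9: 27
Level 10: 9
Level 11: 3
Level 12: 1

The root is level 0 and the size-1 base case is level 12 (the tree spans levels 0 through 12, i.e. 13 levels counting the root), so the depth is the number of divisions: log_3(531441) = 12

The recursion tree depth is log_3(531441) = 12. At each level, the problem size is divided by 3, so it takes 12 divisions to reduce to a base case of size 1. The algorithm makes 1 recursive call at each level.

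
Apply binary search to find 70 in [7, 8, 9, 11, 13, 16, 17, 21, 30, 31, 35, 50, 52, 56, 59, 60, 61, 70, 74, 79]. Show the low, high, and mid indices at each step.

Binary search for 70 in [7, 8, 9, 11, 13, 16, 17, 21, 30, 31, 35, 50, 52, 56, 59, 60, 61, 70, 74, 79]:

lo=0, hi=19, mid=9, arr[mid]=31 -> 31 < 70, search right half
lo=10, hi=19, mid=14, arr[mid]=59 -> 59 < 70, search right half
lo=15, hi=19, mid=17, arr[mid]=70 -> Found target at index 17!

Binary search finds 70 at index 17 after 3 comparisons. The search repeatedly halves the search space by comparing with the middle element.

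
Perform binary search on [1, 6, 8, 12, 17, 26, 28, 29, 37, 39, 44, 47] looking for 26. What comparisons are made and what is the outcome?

Binary search for 26 in [1, 6, 8, 12, 17, 26, 28, 29, 37, 39, 44, 47]:

lo=0, hi=11, mid=5, arr[mid]=26 -> Found target at index 5!

Binary search finds 26 at index 5 after 1 comparisons. The search repeatedly halves the search space by comparing with the middle element.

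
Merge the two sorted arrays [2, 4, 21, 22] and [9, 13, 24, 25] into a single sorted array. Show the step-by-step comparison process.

Merging process:

Compare 2 vs 9: take 2 from left. Merged: [2]
Compare 4 vs 9: take 4 from left. Merged: [2, 4]
Compare 21 vs 9: take 9 from right. Merged: [2, 4, 9]
Compare 21 vs 13: take 13 from right. Merged: [2, 4, 9, 13]
Compare 21 vs 24: take 21 from left. Merged: [2, 4, 9, 13, 21]
Compare 22 vs 24: take 22 from left. Merged: [2, 4, 9, 13, 21, 22]
Append remaining from right: [24, 25]. Merged: [2, 4, 9, 13, 21, 22, 24, 25]

Final merged array: [2, 4, 9, 13, 21, 22, 24, 25]
Total comparisons: 6

The merged array is [2, 4, 9, 13, 21, 22, 24, 25], requiring 6 comparisons. The merge step runs in O(n) time where n is the total number of elements.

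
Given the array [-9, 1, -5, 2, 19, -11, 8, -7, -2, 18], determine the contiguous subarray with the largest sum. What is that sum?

Using Kadane's algorithm on [-9, 1, -5, 2, 19, -11, 8, -7, -2, 18]:

Scanning through the array:
Position 1 (value 1): max_ending_here = 1, max_so_far = 1
Position 2 (value -5): max_ending_here = -4, max_so_far = 1
Position 3 (value 2): max_ending_here = 2, max_so_far = 2
Position 4 (value 19): max_ending_here = 21, max_so_far = 21
Position 5 (value -11): max_ending_here = 10, max_so_far = 21
Position 6 (value 8): max_ending_here = 18, max_so_far = 21
Position 7 (value -7): max_ending_here = 11, max_so_far = 21
Position 8 (value -2): max_ending_here = 9, max_so_far = 21
Position 9 (value 18): max_ending_here = 27, max_so_far = 27

Maximum subarray: [2, 19, -11, 8, -7, -2, 18]
Maximum sum: 27

The maximum subarray is [2, 19, -11, 8, -7, -2, 18] with sum 27. This subarray runs from index 3 to index 9.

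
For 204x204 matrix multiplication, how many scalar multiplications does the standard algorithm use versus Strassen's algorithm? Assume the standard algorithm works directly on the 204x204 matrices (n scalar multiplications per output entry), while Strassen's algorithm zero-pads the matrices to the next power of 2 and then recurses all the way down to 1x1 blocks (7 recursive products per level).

Matrix multiplication for 204x204 matrices:

Strassen's algorithm requires power-of-2 dimensions. Pad 204x204 to 256x256 (next power of 2).

Standard algorithm: 204^3 = 8489664 multiplications
Strassen's algorithm: 7^(log2(256)) = 7^8 = 5764801 multiplications
Savings: 8489664 - 5764801 = 2724863 multiplications

Standard: 8489664 multiplications (204^3). Strassen: 5764801 multiplications (7^8, after padding to 256x256). Strassen reduces 8 recursive multiplications to 7 at each level.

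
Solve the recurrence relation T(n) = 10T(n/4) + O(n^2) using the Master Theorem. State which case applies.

Master Theorem for T(n) = 10T(n/4) + O(n^2):

a = 10, b = 4, c = 2
log_b(a) = log_4(10) = 1.6610

Case 3: c = 2 > log_4(10) = 1.6610
T(n) = O(n^2) = O(n^2)

For T(n) = 10T(n/4) + O(n^2): log_4(10) = 1.6610. This is Case 3 of the Master Theorem (c > log_b(a), work dominated by root), giving O(n^2).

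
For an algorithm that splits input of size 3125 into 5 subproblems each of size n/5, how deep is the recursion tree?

For divide and conquer with division factor 5:

Problem sizes at each level:
Level 0: 3125
Level 1: 625
Level 2: 125
Level 3: 25
Level 4: 5
Level 5: 1

The root is level 0 and the size-1 base case is level 5 (the tree spans levels 0 through 5, i.e. 6 levels counting the root), so the depth is the number of divisions: log_5(3125) = 5

The recursion tree depth is log_5(3125) = 5. At each level, the problem size is divided by 5, so it takes 5 divisions to reduce to a base case of size 1. The algorithm makes 5 recursive calls at each level.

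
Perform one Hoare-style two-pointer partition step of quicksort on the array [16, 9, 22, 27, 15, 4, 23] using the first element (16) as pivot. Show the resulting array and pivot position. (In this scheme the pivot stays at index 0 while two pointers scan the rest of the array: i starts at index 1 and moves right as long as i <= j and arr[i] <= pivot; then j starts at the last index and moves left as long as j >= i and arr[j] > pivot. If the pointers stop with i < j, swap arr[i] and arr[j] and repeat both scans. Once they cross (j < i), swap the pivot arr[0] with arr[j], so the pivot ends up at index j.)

Hoare-style two-pointer partition with pivot = 16:

Initial array: [16, 9, 22, 27, 15, 4, 23]

Pointers start at i = 1, j = 6.
i stops at index 2 (arr[2]=22 > 16), j stops at index 5 (arr[5]=4 <= 16): swap arr[2] and arr[5], array becomes [16, 9, 4, 27, 15, 22, 23]
i stops at index 3 (arr[3]=27 > 16), j stops at index 4 (arr[4]=15 <= 16): swap arr[3] and arr[4], array becomes [16, 9, 4, 15, 27, 22, 23]
i ends at 4, j ends at 3: the pointers have crossed (j < i), so scanning stops.

Swap pivot arr[0] with arr[3] to place pivot at position 3: [15, 9, 4, 16, 27, 22, 23]
Pivot position: 3

After partitioning with pivot 16, the array becomes [15, 9, 4, 16, 27, 22, 23]. The pivot is placed at index 3. All elements to the left of the pivot are <= 16, and all elements to the right are > 16.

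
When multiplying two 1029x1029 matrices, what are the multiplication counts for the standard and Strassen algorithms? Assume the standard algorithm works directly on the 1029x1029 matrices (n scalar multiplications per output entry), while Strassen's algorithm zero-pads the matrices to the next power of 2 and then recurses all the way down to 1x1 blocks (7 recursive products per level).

Matrix multiplication for 1029x1029 matrices:

Strassen's algorithm requires power-of-2 dimensions. Pad 1029x1029 to 2048x2048 (next power of 2).

Standard algorithm: 1029^3 = 1089547389 multiplications
Strassen's algorithm: 7^(log2(2048)) = 7^11 = 1977326743 multiplications
Difference: 1089547389 - 1977326743 = -887779354 (Strassen uses MORE here due to padding overhead — for small or just-over-power-of-2 n, padding can outweigh the per-level savings)

Standard: 1089547389 multiplications (1029^3). Strassen: 1977326743 multiplications (7^11, after padding to 2048x2048). Strassen reduces 8 recursive multiplications to 7 at each level.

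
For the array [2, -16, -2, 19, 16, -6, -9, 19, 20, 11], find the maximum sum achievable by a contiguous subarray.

Using Kadane's algorithm on [2, -16, -2, 19, 16, -6, -9, 19, 20, 11]:

Scanning through the array:
Position 1 (value -16): max_ending_here = -14, max_so_far = 2
Position 2 (value -2): max_ending_here = -2, max_so_far = 2
Position 3 (value 19): max_ending_here = 19, max_so_far = 19
Position 4 (value 16): max_ending_here = 35, max_so_far = 35
Position 5 (value -6): max_ending_here = 29, max_so_far = 35
Position 6 (value -9): max_ending_here = 20, max_so_far = 35
Position 7 (value 19): max_ending_here = 39, max_so_far = 39
Position 8 (value 20): max_ending_here = 59, max_so_far = 59
Position 9 (value 11): max_ending_here = 70, max_so_far = 70

Maximum subarray: [19, 16, -6, -9, 19, 20, 11]
Maximum sum: 70

The maximum subarray is [19, 16, -6, -9, 19, 20, 11] with sum 70. This subarray runs from index 3 to index 9.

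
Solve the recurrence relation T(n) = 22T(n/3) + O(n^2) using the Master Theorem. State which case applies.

Master Theorem for T(n) = 22T(n/3) + O(n^2):

a = 22, b = 3, c = 2
log_b(a) = log_3(22) = 2.8136

Case 1: c = 2 < log_3(22) = 2.8136
T(n) = O(n^(log_3 22))

For T(n) = 22T(n/3) + O(n^2): log_3(22) = 2.8136. This is Case 1 of the Master Theorem (c < log_b(a), work dominated by leaves), giving O(n^(log_3 22)).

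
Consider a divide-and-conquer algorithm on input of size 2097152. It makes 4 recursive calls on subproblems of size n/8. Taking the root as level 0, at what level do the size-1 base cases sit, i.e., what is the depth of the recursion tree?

For divide and conquer with division factor 8:

Problem sizes at each level:
Level 0: 2097152
Level 1: 262144
Level 2: 32768
Level 3: 4096
Level 4: 512
Level 5: 64
Level 6: 8
Level 7: 1

The root is level 0 and the size-1 base case is level 7 (the tree spans levels 0 through 7, i.e. 8 levels counting the root), so the depth is the number of divisions: log_8(2097152) = 7

The recursion tree depth is log_8(2097152) = 7. At each level, the problem size is divided by 8, so it takes 7 divisions to reduce to a base case of size 1. The algorithm makes 4 recursive calls at each level.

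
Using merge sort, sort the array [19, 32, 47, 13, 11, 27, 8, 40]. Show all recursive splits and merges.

Merge sort trace:

Split: [19, 32, 47, 13, 11, 27, 8, 40] -> [19, 32, 47, 13] and [11, 27, 8, 40]
  Split: [19, 32, 47, 13] -> [19, 32] and [47, 13]
    Split: [19, 32] -> [19] and [32]
    Merge: [19] + [32] -> [19, 32]
    Split: [47, 13] -> [47] and [13]
    Merge: [47] + [13] -> [13, 47]
  Merge: [19, 32] + [13, 47] -> [13, 19, 32, 47]
  Split: [11, 27, 8, 40] -> [11, 27] and [8, 40]
    Split: [11, 27] -> [11] and [27]
    Merge: [11] + [27] -> [11, 27]
    Split: [8, 40] -> [8] and [40]
    Merge: [8] + [40] -> [8, 40]
  Merge: [11, 27] + [8, 40] -> [8, 11, 27, 40]
Merge: [13, 19, 32, 47] + [8, 11, 27, 40] -> [8, 11, 13, 19, 27, 32, 40, 47]

Final sorted array: [8, 11, 13, 19, 27, 32, 40, 47]

The merge sort proceeds by recursively splitting the array and merging sorted halves.
After all merges, the sorted array is [8, 11, 13, 19, 27, 32, 40, 47].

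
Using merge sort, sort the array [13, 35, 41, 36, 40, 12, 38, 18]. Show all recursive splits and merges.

Merge sort trace:

Split: [13, 35, 41, 36, 40, 12, 38, 18] -> [13, 35, 41, 36] and [40, 12, 38, 18]
  Split: [13, 35, 41, 36] -> [13, 35] and [41, 36]
    Split: [13, 35] -> [13] and [35]
    Merge: [13] + [35] -> [13, 35]
    Split: [41, 36] -> [41] and [36]
    Merge: [41] + [36] -> [36, 41]
  Merge: [13, 35] + [36, 41] -> [13, 35, 36, 41]
  Split: [40, 12, 38, 18] -> [40, 12] and [38, 18]
    Split: [40, 12] -> [40] and [12]
    Merge: [40] + [12] -> [12, 40]
    Split: [38, 18] -> [38] and [18]
    Merge: [38] + [18] -> [18, 38]
  Merge: [12, 40] + [18, 38] -> [12, 18, 38, 40]
Merge: [13, 35, 36, 41] + [12, 18, 38, 40] -> [12, 13, 18, 35, 36, 38, 40, 41]

Final sorted array: [12, 13, 18, 35, 36, 38, 40, 41]

The merge sort proceeds by recursively splitting the array and merging sorted halves.
After all merges, the sorted array is [12, 13, 18, 35, 36, 38, 40, 41].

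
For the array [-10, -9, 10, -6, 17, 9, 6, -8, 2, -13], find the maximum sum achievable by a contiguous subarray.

Using Kadane's algorithm on [-10, -9, 10, -6, 17, 9, 6, -8, 2, -13]:

Scanning through the array:
Position 1 (value -9): max_ending_here = -9, max_so_far = -9
Position 2 (value 10): max_ending_here = 10, max_so_far = 10
Position 3 (value -6): max_ending_here = 4, max_so_far = 10
Position 4 (value 17): max_ending_here = 21, max_so_far = 21
Position 5 (value 9): max_ending_here = 30, max_so_far = 30
Position 6 (value 6): max_ending_here = 36, max_so_far = 36
Position 7 (value -8): max_ending_here = 28, max_so_far = 36
Position 8 (value 2): max_ending_here = 30, max_so_far = 36
Position 9 (value -13): max_ending_here = 17, max_so_far = 36

Maximum subarray: [10, -6, 17, 9, 6]
Maximum sum: 36

The maximum subarray is [10, -6, 17, 9, 6] with sum 36. This subarray runs from index 2 to index 6.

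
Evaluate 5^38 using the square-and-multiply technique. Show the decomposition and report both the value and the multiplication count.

Computing 5^38 by squaring (build up from 5^1; each line after the first costs one multiplication):

5^1 = 5
5^2 = (5^1)^2 = 5^2 = 25
5^4 = (5^2)^2 = 25^2 = 625
5^8 = (5^4)^2 = 625^2 = 390625
5^9 = 5 * 5^8 = 5 * 390625 = 1953125
5^18 = (5^9)^2 = 1953125^2 = 3814697265625
5^19 = 5 * 5^18 = 5 * 3814697265625 = 19073486328125
5^38 = (5^19)^2 = 19073486328125^2 = 363797880709171295166015625

Result: 363797880709171295166015625
Multiplications needed: 7 (7 lines after 5^1)

5^38 = 363797880709171295166015625. Using exponentiation by squaring, this requires 7 multiplications. The key idea: if the exponent is even, square the half-power; if odd, multiply by the base once.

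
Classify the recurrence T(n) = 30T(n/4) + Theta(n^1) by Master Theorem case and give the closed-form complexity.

Master Theorem for T(n) = 30T(n/4) + O(n^1):

a = 30, b = 4, c = 1
log_b(a) = log_4(30) = 2.4534

Case 1: c = 1 < log_4(30) = 2.4534
T(n) = O(n^(log_4 30))

For T(n) = 30T(n/4) + O(n^1): log_4(30) = 2.4534. This is Case 1 of the Master Theorem (c < log_b(a), work dominated by leaves), giving O(n^(log_4 30)).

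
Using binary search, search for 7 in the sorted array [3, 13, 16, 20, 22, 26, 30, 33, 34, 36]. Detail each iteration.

Binary search for 7 in [3, 13, 16, 20, 22, 26, 30, 33, 34, 36]:

lo=0, hi=9, mid=4, arr[mid]=22 -> 22 > 7, search left half
lo=0, hi=3, mid=1, arr[mid]=13 -> 13 > 7, search left half
lo=0, hi=0, mid=0, arr[mid]=3 -> 3 < 7, search right half
lo=1 > hi=0, target 7 not found

Binary search determines that 7 is not in the array after 3 comparisons. The search space was exhausted without finding the target.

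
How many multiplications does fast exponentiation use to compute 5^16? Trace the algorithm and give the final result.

Computing 5^16 by squaring (build up from 5^1; each line after the first costs one multiplication):

5^1 = 5
5^2 = (5^1)^2 = 5^2 = 25
5^4 = (5^2)^2 = 25^2 = 625
5^8 = (5^4)^2 = 625^2 = 390625
5^16 = (5^8)^2 = 390625^2 = 152587890625

Result: 152587890625
Multiplications needed: 4 (4 lines after 5^1)

5^16 = 152587890625. Using exponentiation by squaring, this requires 4 multiplications. The key idea: if the exponent is even, square the half-power; if odd, multiply by the base once.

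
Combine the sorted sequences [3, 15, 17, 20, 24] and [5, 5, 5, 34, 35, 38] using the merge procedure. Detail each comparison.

Merging process:

Compare 3 vs 5: take 3 from left. Merged: [3]
Compare 15 vs 5: take 5 from right. Merged: [3, 5]
Compare 15 vs 5: take 5 from right. Merged: [3, 5, 5]
Compare 15 vs 5: take 5 from right. Merged: [3, 5, 5, 5]
Compare 15 vs 34: take 15 from left. Merged: [3, 5, 5, 5, 15]
Compare 17 vs 34: take 17 from left. Merged: [3, 5, 5, 5, 15, 17]
Compare 20 vs 34: take 20 from left. Merged: [3, 5, 5, 5, 15, 17, 20]
Compare 24 vs 34: take 24 from left. Merged: [3, 5, 5, 5, 15, 17, 20, 24]
Append remaining from right: [34, 35, 38]. Merged: [3, 5, 5, 5, 15, 17, 20, 24, 34, 35, 38]

Final merged array: [3, 5, 5, 5, 15, 17, 20, 24, 34, 35, 38]
Total comparisons: 8

The merged array is [3, 5, 5, 5, 15, 17, 20, 24, 34, 35, 38], requiring 8 comparisons. The merge step runs in O(n) time where n is the total number of elements.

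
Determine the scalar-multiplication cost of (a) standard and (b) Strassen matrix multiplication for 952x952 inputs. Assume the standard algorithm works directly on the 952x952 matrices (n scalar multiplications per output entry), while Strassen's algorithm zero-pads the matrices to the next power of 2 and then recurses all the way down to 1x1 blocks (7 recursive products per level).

Matrix multiplication for 952x952 matrices:

Strassen's algorithm requires power-of-2 dimensions. Pad 952x952 to 1024x1024 (next power of 2).

Standard algorithm: 952^3 = 862801408 multiplications
Strassen's algorithm: 7^(log2(1024)) = 7^10 = 282475249 multiplications
Savings: 862801408 - 282475249 = 580326159 multiplications

Standard: 862801408 multiplications (952^3). Strassen: 282475249 multiplications (7^10, after padding to 1024x1024). Strassen reduces 8 recursive multiplications to 7 at each level.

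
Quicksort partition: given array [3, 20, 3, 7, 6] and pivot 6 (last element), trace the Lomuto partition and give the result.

Lomuto partition with pivot = 6:

Initial array: [3, 20, 3, 7, 6]

arr[0]=3 <= 6: swap with position 0, array becomes [3, 20, 3, 7, 6]
arr[1]=20 > 6: no swap
arr[2]=3 <= 6: swap with position 1, array becomes [3, 3, 20, 7, 6]
arr[3]=7 > 6: no swap

Place pivot at position 2: [3, 3, 6, 7, 20]
Pivot position: 2

After partitioning with pivot 6, the array becomes [3, 3, 6, 7, 20]. The pivot is placed at index 2. All elements to the left of the pivot are <= 6, and all elements to the right are > 6.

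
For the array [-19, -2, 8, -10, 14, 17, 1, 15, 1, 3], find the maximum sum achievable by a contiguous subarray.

Using Kadane's algorithm on [-19, -2, 8, -10, 14, 17, 1, 15, 1, 3]:

Scanning through the array:
Position 1 (value -2): max_ending_here = -2, max_so_far = -2
Position 2 (value 8): max_ending_here = 8, max_so_far = 8
Position 3 (value -10): max_ending_here = -2, max_so_far = 8
Position 4 (value 14): max_ending_here = 14, max_so_far = 14
Position 5 (value 17): max_ending_here = 31, max_so_far = 31
Position 6 (value 1): max_ending_here = 32, max_so_far = 32
Position 7 (value 15): max_ending_here = 47, max_so_far = 47
Position 8 (value 1): max_ending_here = 48, max_so_far = 48
Position 9 (value 3): max_ending_here = 51, max_so_far = 51

Maximum subarray: [14, 17, 1, 15, 1, 3]
Maximum sum: 51

The maximum subarray is [14, 17, 1, 15, 1, 3] with sum 51. This subarray runs from index 4 to index 9.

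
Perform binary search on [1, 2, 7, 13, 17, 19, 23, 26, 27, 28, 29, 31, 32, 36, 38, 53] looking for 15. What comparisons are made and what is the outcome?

Binary search for 15 in [1, 2, 7, 13, 17, 19, 23, 26, 27, 28, 29, 31, 32, 36, 38, 53]:

lo=0, hi=15, mid=7, arr[mid]=26 -> 26 > 15, search left half
lo=0, hi=6, mid=3, arr[mid]=13 -> 13 < 15, search right half
lo=4, hi=6, mid=5, arr[mid]=19 -> 19 > 15, search left half
lo=4, hi=4, mid=4, arr[mid]=17 -> 17 > 15, search left half
lo=4 > hi=3, target 15 not found

Binary search determines that 15 is not in the array after 4 comparisons. The search space was exhausted without finding the target.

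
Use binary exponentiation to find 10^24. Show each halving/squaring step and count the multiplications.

Computing 10^24 by squaring (build up from 10^1; each line after the first costs one multiplication):

10^1 = 10
10^2 = (10^1)^2 = 10^2 = 100
10^3 = 10 * 10^2 = 10 * 100 = 1000
10^6 = (10^3)^2 = 1000^2 = 1000000
10^12 = (10^6)^2 = 1000000^2 = 1000000000000
10^24 = (10^12)^2 = 1000000000000^2 = 1000000000000000000000000

Result: 1000000000000000000000000
Multiplications needed: 5 (5 lines after 10^1)

10^24 = 1000000000000000000000000. Using exponentiation by squaring, this requires 5 multiplications. The key idea: if the exponent is even, square the half-power; if odd, multiply by the base once.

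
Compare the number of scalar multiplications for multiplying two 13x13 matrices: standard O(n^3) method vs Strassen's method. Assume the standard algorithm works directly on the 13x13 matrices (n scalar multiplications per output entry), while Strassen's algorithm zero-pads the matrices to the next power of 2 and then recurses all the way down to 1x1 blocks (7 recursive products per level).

Matrix multiplication for 13x13 matrices:

Strassen's algorithm requires power-of-2 dimensions. Pad 13x13 to 16x16 (next power of 2).

Standard algorithm: 13^3 = 2197 multiplications
Strassen's algorithm: 7^(log2(16)) = 7^4 = 2401 multiplications
Difference: 2197 - 2401 = -204 (Strassen uses MORE here due to padding overhead — for small or just-over-power-of-2 n, padding can outweigh the per-level savings)

Standard: 2197 multiplications (13^3). Strassen: 2401 multiplications (7^4, after padding to 16x16). Strassen reduces 8 recursive multiplications to 7 at each level.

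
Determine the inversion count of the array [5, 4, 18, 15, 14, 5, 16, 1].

Finding inversions in [5, 4, 18, 15, 14, 5, 16, 1]:

(0, 1): arr[0]=5 > arr[1]=4
(0, 7): arr[0]=5 > arr[7]=1
(1, 7): arr[1]=4 > arr[7]=1
(2, 3): arr[2]=18 > arr[3]=15
(2, 4): arr[2]=18 > arr[4]=14
(2, 5): arr[2]=18 > arr[5]=5
(2, 6): arr[2]=18 > arr[6]=16
(2, 7): arr[2]=18 > arr[7]=1
(3, 4): arr[3]=15 > arr[4]=14
(3, 5): arr[3]=15 > arr[5]=5
(3, 7): arr[3]=15 > arr[7]=1
(4, 5): arr[4]=14 > arr[5]=5
(4, 7): arr[4]=14 > arr[7]=1
(5, 7): arr[5]=5 > arr[7]=1
(6, 7): arr[6]=16 > arr[7]=1

Total inversions: 15

The array has 15 inversion(s): (0,1), (0,7), (1,7), (2,3), (2,4), (2,5), (2,6), (2,7), (3,4), (3,5), (3,7), (4,5), (4,7), (5,7), (6,7). Each pair (i,j) satisfies i < j and arr[i] > arr[j].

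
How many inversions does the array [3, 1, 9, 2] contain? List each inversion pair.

Finding inversions in [3, 1, 9, 2]:

(0, 1): arr[0]=3 > arr[1]=1
(0, 3): arr[0]=3 > arr[3]=2
(2, 3): arr[2]=9 > arr[3]=2

Total inversions: 3

The array has 3 inversion(s): (0,1), (0,3), (2,3). Each pair (i,j) satisfies i < j and arr[i] > arr[j].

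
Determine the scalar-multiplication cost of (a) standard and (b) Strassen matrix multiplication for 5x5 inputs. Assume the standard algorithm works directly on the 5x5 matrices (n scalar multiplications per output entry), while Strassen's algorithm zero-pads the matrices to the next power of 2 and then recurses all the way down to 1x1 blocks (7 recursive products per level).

Matrix multiplication for 5x5 matrices:

Strassen's algorithm requires power-of-2 dimensions. Pad 5x5 to 8x8 (next power of 2).

Standard algorithm: 5^3 = 125 multiplications
Strassen's algorithm: 7^(log2(8)) = 7^3 = 343 multiplications
Difference: 125 - 343 = -218 (Strassen uses MORE here due to padding overhead — for small or just-over-power-of-2 n, padding can outweigh the per-level savings)

Standard: 125 multiplications (5^3). Strassen: 343 multiplications (7^3, after padding to 8x8). Strassen reduces 8 recursive multiplications to 7 at each level.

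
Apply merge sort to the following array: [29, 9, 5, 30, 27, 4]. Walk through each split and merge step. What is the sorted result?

Merge sort trace:

Split: [29, 9, 5, 30, 27, 4] -> [29, 9, 5] and [30, 27, 4]
  Split: [29, 9, 5] -> [29] and [9, 5]
    Split: [9, 5] -> [9] and [5]
    Merge: [9] + [5] -> [5, 9]
  Merge: [29] + [5, 9] -> [5, 9, 29]
  Split: [30, 27, 4] -> [30] and [27, 4]
    Split: [27, 4] -> [27] and [4]
    Merge: [27] + [4] -> [4, 27]
  Merge: [30] + [4, 27] -> [4, 27, 30]
Merge: [5, 9, 29] + [4, 27, 30] -> [4, 5, 9, 27, 29, 30]

Final sorted array: [4, 5, 9, 27, 29, 30]

The merge sort proceeds by recursively splitting the array and merging sorted halves.
After all merges, the sorted array is [4, 5, 9, 27, 29, 30].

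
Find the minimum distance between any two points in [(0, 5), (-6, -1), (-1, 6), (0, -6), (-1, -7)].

Computing all pairwise distances among 5 points:

d((0, 5), (-6, -1)) = 8.4853
d((0, 5), (-1, 6)) = 1.4142 <-- minimum
d((0, 5), (0, -6)) = 11.0
d((0, 5), (-1, -7)) = 12.0416
d((-6, -1), (-1, 6)) = 8.6023
d((-6, -1), (0, -6)) = 7.8102
d((-6, -1), (-1, -7)) = 7.8102
d((-1, 6), (0, -6)) = 12.0416
d((-1, 6), (-1, -7)) = 13.0
d((0, -6), (-1, -7)) = 1.4142 <-- minimum

Minimum distance: 1.4142 (tie among 2 pairs: (0, 5) and (-1, 6); (0, -6) and (-1, -7))

The minimum Euclidean distance is 1.4142. There is a tie: 2 pairs achieve this minimum — (0, 5) and (-1, 6); (0, -6) and (-1, -7). Any of these is a valid closest pair. For 5 points, brute-force pairwise comparison is shown above. For large n, the divide-and-conquer algorithm (sort by x, recurse on halves, check the dividing strip) achieves O(n log n).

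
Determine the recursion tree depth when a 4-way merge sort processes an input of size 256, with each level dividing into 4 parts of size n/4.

For divide and conquer with division factor 4:

Problem sizes at each level:
Level 0: 256
Level 1: 64
Level 2: 16
Level 3: 4
Level 4: 1

The root is level 0 and the size-1 base case is level 4 (the tree spans levels 0 through 4, i.e. 5 levels counting the root), so the depth is the number of divisions: log_4(256) = 4

The recursion tree depth is log_4(256) = 4. At each level, the problem size is divided by 4, so it takes 4 divisions to reduce to a base case of size 1. The algorithm makes 4 recursive calls at each level.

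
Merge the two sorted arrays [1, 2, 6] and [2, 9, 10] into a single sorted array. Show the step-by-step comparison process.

Merging process:

Compare 1 vs 2: take 1 from left. Merged: [1]
Compare 2 vs 2: take 2 from left. Merged: [1, 2]
Compare 6 vs 2: take 2 from right. Merged: [1, 2, 2]
Compare 6 vs 9: take 6 from left. Merged: [1, 2, 2, 6]
Append remaining from right: [9, 10]. Merged: [1, 2, 2, 6, 9, 10]

Final merged array: [1, 2, 2, 6, 9, 10]
Total comparisons: 4

The merged array is [1, 2, 2, 6, 9, 10], requiring 4 comparisons. The merge step runs in O(n) time where n is the total number of elements.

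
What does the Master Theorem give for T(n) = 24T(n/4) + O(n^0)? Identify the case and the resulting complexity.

Master Theorem for T(n) = 24T(n/4) + O(n^0):

a = 24, b = 4, c = 0
log_b(a) = log_4(24) = 2.2925

Case 1: c = 0 < log_4(24) = 2.2925
T(n) = O(n^(log_4 24))

For T(n) = 24T(n/4) + O(n^0): log_4(24) = 2.2925. This is Case 1 of the Master Theorem (c < log_b(a), work dominated by leaves), giving O(n^(log_4 24)).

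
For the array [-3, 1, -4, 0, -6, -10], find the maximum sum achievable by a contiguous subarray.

Using Kadane's algorithm on [-3, 1, -4, 0, -6, -10]:

Scanning through the array:
Position 1 (value 1): max_ending_here = 1, max_so_far = 1
Position 2 (value -4): max_ending_here = -3, max_so_far = 1
Position 3 (value 0): max_ending_here = 0, max_so_far = 1
Position 4 (value -6): max_ending_here = -6, max_so_far = 1
Position 5 (value -10): max_ending_here = -10, max_so_far = 1

Maximum subarray: [1]
Maximum sum: 1

The maximum subarray is [1] with sum 1. This subarray runs from index 1 to index 1.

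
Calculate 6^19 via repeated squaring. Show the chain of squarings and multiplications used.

Computing 6^19 by squaring (build up from 6^1; each line after the first costs one multiplication):

6^1 = 6
6^2 = (6^1)^2 = 6^2 = 36
6^4 = (6^2)^2 = 36^2 = 1296
6^8 = (6^4)^2 = 1296^2 = 1679616
6^9 = 6 * 6^8 = 6 * 1679616 = 10077696
6^18 = (6^9)^2 = 10077696^2 = 101559956668416
6^19 = 6 * 6^18 = 6 * 101559956668416 = 609359740010496

Result: 609359740010496
Multiplications needed: 6 (6 lines after 6^1)

6^19 = 609359740010496. Using exponentiation by squaring, this requires 6 multiplications. The key idea: if the exponent is even, square the half-power; if odd, multiply by the base once.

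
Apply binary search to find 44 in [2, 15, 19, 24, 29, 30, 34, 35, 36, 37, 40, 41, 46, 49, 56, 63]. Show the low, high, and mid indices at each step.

Binary search for 44 in [2, 15, 19, 24, 29, 30, 34, 35, 36, 37, 40, 41, 46, 49, 56, 63]:

lo=0, hi=15, mid=7, arr[mid]=35 -> 35 < 44, search right half
lo=8, hi=15, mid=11, arr[mid]=41 -> 41 < 44, search right half
lo=12, hi=15, mid=13, arr[mid]=49 -> 49 > 44, search left half
lo=12, hi=12, mid=12, arr[mid]=46 -> 46 > 44, search left half
lo=12 > hi=11, target 44 not found

Binary search determines that 44 is not in the array after 4 comparisons. The search space was exhausted without finding the target.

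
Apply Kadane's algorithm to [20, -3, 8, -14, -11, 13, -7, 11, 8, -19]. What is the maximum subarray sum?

Using Kadane's algorithm on [20, -3, 8, -14, -11, 13, -7, 11, 8, -19]:

Scanning through the array:
Position 1 (value -3): max_ending_here = 17, max_so_far = 20
Position 2 (value 8): max_ending_here = 25, max_so_far = 25
Position 3 (value -14): max_ending_here = 11, max_so_far = 25
Position 4 (value -11): max_ending_here = 0, max_so_far = 25
Position 5 (value 13): max_ending_here = 13, max_so_far = 25
Position 6 (value -7): max_ending_here = 6, max_so_far = 25
Position 7 (value 11): max_ending_here = 17, max_so_far = 25
Position 8 (value 8): max_ending_here = 25, max_so_far = 25
Position 9 (value -19): max_ending_here = 6, max_so_far = 25

Maximum subarray: [20, -3, 8]
Maximum sum: 25

The maximum subarray is [20, -3, 8] with sum 25. This subarray runs from index 0 to index 2.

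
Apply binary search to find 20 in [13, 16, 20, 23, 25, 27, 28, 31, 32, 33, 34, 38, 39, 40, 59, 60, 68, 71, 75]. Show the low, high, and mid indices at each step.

Binary search for 20 in [13, 16, 20, 23, 25, 27, 28, 31, 32, 33, 34, 38, 39, 40, 59, 60, 68, 71, 75]:

lo=0, hi=18, mid=9, arr[mid]=33 -> 33 > 20, search left half
lo=0, hi=8, mid=4, arr[mid]=25 -> 25 > 20, search left half
lo=0, hi=3, mid=1, arr[mid]=16 -> 16 < 20, search right half
lo=2, hi=3, mid=2, arr[mid]=20 -> Found target at index 2!

Binary search finds 20 at index 2 after 4 comparisons. The search repeatedly halves the search space by comparing with the middle element.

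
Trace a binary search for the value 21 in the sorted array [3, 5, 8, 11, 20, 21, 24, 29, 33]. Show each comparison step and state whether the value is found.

Binary search for 21 in [3, 5, 8, 11, 20, 21, 24, 29, 33]:

lo=0, hi=8, mid=4, arr[mid]=20 -> 20 < 21, search right half
lo=5, hi=8, mid=6, arr[mid]=24 -> 24 > 21, search left half
lo=5, hi=5, mid=5, arr[mid]=21 -> Found target at index 5!

Binary search finds 21 at index 5 after 3 comparisons. The search repeatedly halves the search space by comparing with the middle element.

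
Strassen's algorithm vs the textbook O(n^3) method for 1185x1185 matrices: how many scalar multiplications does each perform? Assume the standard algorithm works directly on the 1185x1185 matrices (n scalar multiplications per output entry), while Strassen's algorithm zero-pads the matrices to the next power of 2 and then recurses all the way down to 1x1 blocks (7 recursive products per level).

Matrix multiplication for 1185x1185 matrices:

Strassen's algorithm requires power-of-2 dimensions. Pad 1185x1185 to 2048x2048 (next power of 2).

Standard algorithm: 1185^3 = 1664006625 multiplications
Strassen's algorithm: 7^(log2(2048)) = 7^11 = 1977326743 multiplications
Difference: 1664006625 - 1977326743 = -313320118 (Strassen uses MORE here due to padding overhead — for small or just-over-power-of-2 n, padding can outweigh the per-level savings)

Standard: 1664006625 multiplications (1185^3). Strassen: 1977326743 multiplications (7^11, after padding to 2048x2048). Strassen reduces 8 recursive multiplications to 7 at each level.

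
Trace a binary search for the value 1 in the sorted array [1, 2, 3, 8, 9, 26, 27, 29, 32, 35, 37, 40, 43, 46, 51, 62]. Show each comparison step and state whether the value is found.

Binary search for 1 in [1, 2, 3, 8, 9, 26, 27, 29, 32, 35, 37, 40, 43, 46, 51, 62]:

lo=0, hi=15, mid=7, arr[mid]=29 -> 29 > 1, search left half
lo=0, hi=6, mid=3, arr[mid]=8 -> 8 > 1, search left half
lo=0, hi=2, mid=1, arr[mid]=2 -> 2 > 1, search left half
lo=0, hi=0, mid=0, arr[mid]=1 -> Found target at index 0!

Binary search finds 1 at index 0 after 4 comparisons. The search repeatedly halves the search space by comparing with the middle element.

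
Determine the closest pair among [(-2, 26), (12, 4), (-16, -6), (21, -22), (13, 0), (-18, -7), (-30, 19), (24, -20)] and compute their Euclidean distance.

Computing all pairwise distances among 8 points:

d((-2, 26), (12, 4)) = 26.0768
d((-2, 26), (-16, -6)) = 34.9285
d((-2, 26), (21, -22)) = 53.2259
d((-2, 26), (13, 0)) = 30.0167
d((-2, 26), (-18, -7)) = 36.6742
d((-2, 26), (-30, 19)) = 28.8617
d((-2, 26), (24, -20)) = 52.8394
d((12, 4), (-16, -6)) = 29.7321
d((12, 4), (21, -22)) = 27.5136
d((12, 4), (13, 0)) = 4.1231
d((12, 4), (-18, -7)) = 31.9531
d((12, 4), (-30, 19)) = 44.5982
d((12, 4), (24, -20)) = 26.8328
d((-16, -6), (21, -22)) = 40.3113
d((-16, -6), (13, 0)) = 29.6142
d((-16, -6), (-18, -7)) = 2.2361 <-- minimum
d((-16, -6), (-30, 19)) = 28.6531
d((-16, -6), (24, -20)) = 42.3792
d((21, -22), (13, 0)) = 23.4094
d((21, -22), (-18, -7)) = 41.7852
d((21, -22), (-30, 19)) = 65.437
d((21, -22), (24, -20)) = 3.6056
d((13, 0), (-18, -7)) = 31.7805
d((13, 0), (-30, 19)) = 47.0106
d((13, 0), (24, -20)) = 22.8254
d((-18, -7), (-30, 19)) = 28.6356
d((-18, -7), (24, -20)) = 43.9659
d((-30, 19), (24, -20)) = 66.6108

Closest pair: (-16, -6) and (-18, -7) with distance 2.2361

The closest pair is (-16, -6) and (-18, -7) with Euclidean distance 2.2361. For 8 points, brute-force pairwise comparison is shown above. For large n, the divide-and-conquer algorithm (sort by x, recurse on halves, check the dividing strip) achieves O(n log n).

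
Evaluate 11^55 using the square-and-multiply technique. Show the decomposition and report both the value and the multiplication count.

Computing 11^55 by squaring (build up from 11^1; each line after the first costs one multiplication):

11^1 = 11
11^2 = (11^1)^2 = 11^2 = 121
11^3 = 11 * 11^2 = 11 * 121 = 1331
11^6 = (11^3)^2 = 1331^2 = 1771561
11^12 = (11^6)^2 = 1771561^2 = 3138428376721
11^13 = 11 * 11^12 = 11 * 3138428376721 = 34522712143931
11^26 = (11^13)^2 = 34522712143931^2 = 1191817653772720942460132761
11^27 = 11 * 11^26 = 11 * 1191817653772720942460132761 = 13109994191499930367061460371
11^54 = (11^27)^2 = 13109994191499930367061460371^2 = 171871947701161912897410416779483616222663749691203457641
11^55 = 11 * 11^54 = 11 * 171871947701161912897410416779483616222663749691203457641 = 1890591424712781041871514584574319778449301246603238034051

Result: 1890591424712781041871514584574319778449301246603238034051
Multiplications needed: 9 (9 lines after 11^1)

11^55 = 1890591424712781041871514584574319778449301246603238034051. Using exponentiation by squaring, this requires 9 multiplications. The key idea: if the exponent is even, square the half-power; if odd, multiply by the base once.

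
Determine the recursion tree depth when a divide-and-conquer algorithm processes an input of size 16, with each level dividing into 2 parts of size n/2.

For divide and conquer with division factor 2:

Problem sizes at each level:
Level 0: 16
Level 1: 8
Level 2: 4
Level 3: 2
Level 4: 1

The root is level 0 and the size-1 base case is level 4 (the tree spans levels 0 through 4, i.e. 5 levels counting the root), so the depth is the number of divisions: log_2(16) = 4

The recursion tree depth is log_2(16) = 4. At each level, the problem size is divided by 2, so it takes 4 divisions to reduce to a base case of size 1. The algorithm makes 2 recursive calls at each level.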